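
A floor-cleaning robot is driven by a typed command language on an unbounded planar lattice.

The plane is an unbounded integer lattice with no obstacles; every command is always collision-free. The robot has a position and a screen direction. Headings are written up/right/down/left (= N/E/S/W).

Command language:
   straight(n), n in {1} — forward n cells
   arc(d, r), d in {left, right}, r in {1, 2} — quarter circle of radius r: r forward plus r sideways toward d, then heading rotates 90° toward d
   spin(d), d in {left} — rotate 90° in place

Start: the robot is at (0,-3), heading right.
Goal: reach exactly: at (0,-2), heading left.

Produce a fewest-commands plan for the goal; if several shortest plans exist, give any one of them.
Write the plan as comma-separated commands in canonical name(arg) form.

straight(1), spin(left), arc(left, 1)

from: at (0,-3), heading right
[1] after straight(1): at (1,-3), heading right
[2] after spin(left): at (1,-3), heading up
[3] after arc(left, 1): at (0,-2), heading left
shorter routes all fall short; 3 is best.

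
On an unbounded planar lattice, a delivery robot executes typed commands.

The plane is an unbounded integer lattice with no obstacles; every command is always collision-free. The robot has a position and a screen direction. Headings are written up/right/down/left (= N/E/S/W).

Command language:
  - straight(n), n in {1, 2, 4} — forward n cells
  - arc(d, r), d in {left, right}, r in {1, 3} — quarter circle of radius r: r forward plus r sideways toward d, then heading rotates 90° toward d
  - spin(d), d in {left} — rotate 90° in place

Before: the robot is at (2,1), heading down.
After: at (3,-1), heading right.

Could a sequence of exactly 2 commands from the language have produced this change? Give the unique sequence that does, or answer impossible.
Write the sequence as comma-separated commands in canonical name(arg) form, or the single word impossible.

key: running arc(left, 1) before straight(1) would end elsewhere — order is forced
start: at (2,1), heading down
t=1 straight(1) ⇒ at (2,0), heading down
t=2 arc(left, 1) ⇒ at (3,-1), heading right
no rival 2-sequence matches.

straight(1), arc(left, 1)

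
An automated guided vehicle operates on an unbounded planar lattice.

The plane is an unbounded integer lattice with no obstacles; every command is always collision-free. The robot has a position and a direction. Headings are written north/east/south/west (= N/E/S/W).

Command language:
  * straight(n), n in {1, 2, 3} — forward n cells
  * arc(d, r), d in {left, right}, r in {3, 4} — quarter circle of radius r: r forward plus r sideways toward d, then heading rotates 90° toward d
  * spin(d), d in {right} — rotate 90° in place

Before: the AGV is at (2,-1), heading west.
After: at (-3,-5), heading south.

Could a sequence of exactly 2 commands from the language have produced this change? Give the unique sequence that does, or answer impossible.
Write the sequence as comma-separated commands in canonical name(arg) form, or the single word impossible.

straight(1), arc(left, 4)

key: cell and facing (now S) both changed — the 2 commands mix motion and turning
initial: at (2,-1), heading west
step 1 (straight(1)): at (1,-1), heading west
step 2 (arc(left, 4)): at (-3,-5), heading south
no other 2-command option fits: unique.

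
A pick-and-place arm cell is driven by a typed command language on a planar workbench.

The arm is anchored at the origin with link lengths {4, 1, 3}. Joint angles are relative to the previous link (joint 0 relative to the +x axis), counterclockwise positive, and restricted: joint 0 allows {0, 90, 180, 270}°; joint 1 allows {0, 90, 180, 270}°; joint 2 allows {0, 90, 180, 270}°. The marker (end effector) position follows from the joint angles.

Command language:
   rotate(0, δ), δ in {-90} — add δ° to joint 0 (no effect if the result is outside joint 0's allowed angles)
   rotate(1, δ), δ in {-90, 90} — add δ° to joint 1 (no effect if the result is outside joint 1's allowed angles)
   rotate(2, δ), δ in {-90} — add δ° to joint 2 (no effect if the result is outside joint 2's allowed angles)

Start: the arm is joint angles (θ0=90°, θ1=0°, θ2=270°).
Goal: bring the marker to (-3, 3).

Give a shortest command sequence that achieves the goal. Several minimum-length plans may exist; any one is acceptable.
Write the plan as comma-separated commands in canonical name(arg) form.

rotate(1, -90), rotate(1, -90)

begin: joint angles (θ0=90°, θ1=0°, θ2=270°)
1. rotate(1, -90) → joint angles (θ0=90°, θ1=270°, θ2=270°)
2. rotate(1, -90) → joint angles (θ0=90°, θ1=180°, θ2=270°)
minimal: 2 command(s), checked below 2.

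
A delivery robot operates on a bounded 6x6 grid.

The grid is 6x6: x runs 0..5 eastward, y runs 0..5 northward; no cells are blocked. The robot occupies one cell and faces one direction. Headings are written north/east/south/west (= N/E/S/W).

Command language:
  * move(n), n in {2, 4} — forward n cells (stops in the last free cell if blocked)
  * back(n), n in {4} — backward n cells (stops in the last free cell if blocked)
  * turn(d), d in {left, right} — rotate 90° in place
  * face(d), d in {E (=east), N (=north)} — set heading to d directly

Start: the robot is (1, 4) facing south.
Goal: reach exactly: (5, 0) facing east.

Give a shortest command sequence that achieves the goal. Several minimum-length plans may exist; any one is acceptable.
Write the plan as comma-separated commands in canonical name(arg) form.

move(4), turn(left), move(4)

from: (1, 4) facing south
[1] after move(4): (1, 0) facing south
[2] after turn(left): (1, 0) facing east
[3] after move(4): (5, 0) facing east
nothing shorter than 3 reaches the goal.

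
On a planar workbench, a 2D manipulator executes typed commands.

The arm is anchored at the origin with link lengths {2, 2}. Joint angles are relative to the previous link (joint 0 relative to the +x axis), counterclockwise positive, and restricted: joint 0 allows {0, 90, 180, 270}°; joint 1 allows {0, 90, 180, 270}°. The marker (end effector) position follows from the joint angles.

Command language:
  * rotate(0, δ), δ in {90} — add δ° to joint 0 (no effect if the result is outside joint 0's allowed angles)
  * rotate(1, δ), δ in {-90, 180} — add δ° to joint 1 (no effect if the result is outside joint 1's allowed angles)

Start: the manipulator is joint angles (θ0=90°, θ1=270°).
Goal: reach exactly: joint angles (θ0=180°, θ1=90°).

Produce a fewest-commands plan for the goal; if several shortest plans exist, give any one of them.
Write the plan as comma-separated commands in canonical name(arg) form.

rotate(0, 90), rotate(1, 180)

t0: joint angles (θ0=90°, θ1=270°)
step 1 (rotate(0, 90)): joint angles (θ0=180°, θ1=270°)
step 2 (rotate(1, 180)): joint angles (θ0=180°, θ1=90°)
no 1-step plan works, so 2 is optimal.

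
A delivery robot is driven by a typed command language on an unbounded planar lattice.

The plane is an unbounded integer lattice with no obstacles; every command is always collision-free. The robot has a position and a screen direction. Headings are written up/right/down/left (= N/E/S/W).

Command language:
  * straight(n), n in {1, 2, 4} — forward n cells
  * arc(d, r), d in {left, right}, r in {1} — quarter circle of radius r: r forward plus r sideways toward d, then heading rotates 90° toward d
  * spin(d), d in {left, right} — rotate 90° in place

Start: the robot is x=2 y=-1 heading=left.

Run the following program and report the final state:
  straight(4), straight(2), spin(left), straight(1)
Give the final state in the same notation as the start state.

x=-4 y=-2 heading=down

begin: x=2 y=-1 heading=left
step 1 (straight(4)): x=-2 y=-1 heading=left
step 2 (straight(2)): x=-4 y=-1 heading=left
step 3 (spin(left)): x=-4 y=-1 heading=down
step 4 (straight(1)): x=-4 y=-2 heading=down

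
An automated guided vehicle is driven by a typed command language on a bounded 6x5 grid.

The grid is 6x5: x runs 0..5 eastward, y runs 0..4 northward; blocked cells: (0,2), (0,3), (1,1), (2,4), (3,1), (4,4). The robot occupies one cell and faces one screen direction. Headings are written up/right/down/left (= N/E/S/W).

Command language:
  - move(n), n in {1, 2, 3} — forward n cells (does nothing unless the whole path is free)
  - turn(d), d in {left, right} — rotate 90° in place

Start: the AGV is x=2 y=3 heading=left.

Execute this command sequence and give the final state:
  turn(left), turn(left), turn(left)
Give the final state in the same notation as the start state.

x=2 y=3 heading=up

begin: x=2 y=3 heading=left
1. turn(left) → x=2 y=3 heading=down
2. turn(left) → x=2 y=3 heading=right
3. turn(left) → x=2 y=3 heading=up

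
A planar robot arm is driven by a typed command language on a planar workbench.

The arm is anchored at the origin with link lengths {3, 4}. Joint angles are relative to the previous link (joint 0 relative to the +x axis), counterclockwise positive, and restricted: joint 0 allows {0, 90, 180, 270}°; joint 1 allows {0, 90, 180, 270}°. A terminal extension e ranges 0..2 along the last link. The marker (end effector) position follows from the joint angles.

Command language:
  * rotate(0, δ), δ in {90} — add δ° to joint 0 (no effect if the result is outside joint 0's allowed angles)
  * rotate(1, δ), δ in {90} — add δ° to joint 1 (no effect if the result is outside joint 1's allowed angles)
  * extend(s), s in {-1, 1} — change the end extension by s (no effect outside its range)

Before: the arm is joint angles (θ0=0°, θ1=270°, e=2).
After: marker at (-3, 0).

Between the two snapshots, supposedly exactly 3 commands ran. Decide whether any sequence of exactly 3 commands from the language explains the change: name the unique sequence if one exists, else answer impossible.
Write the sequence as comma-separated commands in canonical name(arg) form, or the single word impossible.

rotate(1, 90), rotate(1, 90), rotate(1, 90)

t0: joint angles (θ0=0°, θ1=270°, e=2)
t=1 rotate(1, 90) ⇒ joint angles (θ0=0°, θ1=0°, e=2)
t=2 rotate(1, 90) ⇒ joint angles (θ0=0°, θ1=90°, e=2)
t=3 rotate(1, 90) ⇒ joint angles (θ0=0°, θ1=180°, e=2)
uniquely the one of 64 3-step routes that fits.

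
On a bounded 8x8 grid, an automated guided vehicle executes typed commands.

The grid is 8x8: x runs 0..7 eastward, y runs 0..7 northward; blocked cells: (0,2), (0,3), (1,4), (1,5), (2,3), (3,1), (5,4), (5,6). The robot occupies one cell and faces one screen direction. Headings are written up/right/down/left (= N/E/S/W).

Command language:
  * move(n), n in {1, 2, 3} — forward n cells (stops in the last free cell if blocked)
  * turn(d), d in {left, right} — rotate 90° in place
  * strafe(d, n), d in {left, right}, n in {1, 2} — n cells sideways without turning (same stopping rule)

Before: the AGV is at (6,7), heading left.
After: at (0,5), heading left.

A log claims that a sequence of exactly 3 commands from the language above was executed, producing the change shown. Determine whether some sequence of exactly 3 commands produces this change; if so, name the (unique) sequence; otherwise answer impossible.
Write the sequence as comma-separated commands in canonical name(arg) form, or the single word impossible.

move(3), move(3), strafe(left, 2)

key: running strafe(left, 2) before move(3) would end elsewhere — order is forced
t0: at (6,7), heading left
[1] after move(3): at (3,7), heading left
[2] after move(3): at (0,7), heading left
[3] after strafe(left, 2): at (0,5), heading left
no rival 3-sequence matches.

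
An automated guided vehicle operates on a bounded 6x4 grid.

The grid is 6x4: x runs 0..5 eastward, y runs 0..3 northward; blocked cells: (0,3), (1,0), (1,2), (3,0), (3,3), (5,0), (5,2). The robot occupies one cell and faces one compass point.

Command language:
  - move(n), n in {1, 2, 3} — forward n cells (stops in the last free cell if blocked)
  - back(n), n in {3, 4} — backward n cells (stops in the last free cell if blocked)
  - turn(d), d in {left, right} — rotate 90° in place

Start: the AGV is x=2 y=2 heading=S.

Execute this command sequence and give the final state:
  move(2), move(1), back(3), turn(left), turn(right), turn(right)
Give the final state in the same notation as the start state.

initial: x=2 y=2 heading=S
t=1 move(2) ⇒ x=2 y=0 heading=S
t=2 move(1) ⇒ x=2 y=0 heading=S
t=3 back(3) ⇒ x=2 y=3 heading=S
t=4 turn(left) ⇒ x=2 y=3 heading=E
t=5 turn(right) ⇒ x=2 y=3 heading=S
t=6 turn(right) ⇒ x=2 y=3 heading=W

x=2 y=3 heading=W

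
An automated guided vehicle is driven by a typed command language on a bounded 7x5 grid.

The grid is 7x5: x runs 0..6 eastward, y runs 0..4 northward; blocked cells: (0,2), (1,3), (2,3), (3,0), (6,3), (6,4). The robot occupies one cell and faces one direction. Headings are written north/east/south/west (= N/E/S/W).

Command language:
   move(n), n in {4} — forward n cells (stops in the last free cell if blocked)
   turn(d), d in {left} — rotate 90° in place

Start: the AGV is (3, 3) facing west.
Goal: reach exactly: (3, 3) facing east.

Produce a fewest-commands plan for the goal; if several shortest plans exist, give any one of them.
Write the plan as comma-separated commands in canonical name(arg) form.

turn(left), turn(left)

initial: (3, 3) facing west
t=1 turn(left) ⇒ (3, 3) facing south
t=2 turn(left) ⇒ (3, 3) facing east
no 1-step plan works, so 2 is optimal.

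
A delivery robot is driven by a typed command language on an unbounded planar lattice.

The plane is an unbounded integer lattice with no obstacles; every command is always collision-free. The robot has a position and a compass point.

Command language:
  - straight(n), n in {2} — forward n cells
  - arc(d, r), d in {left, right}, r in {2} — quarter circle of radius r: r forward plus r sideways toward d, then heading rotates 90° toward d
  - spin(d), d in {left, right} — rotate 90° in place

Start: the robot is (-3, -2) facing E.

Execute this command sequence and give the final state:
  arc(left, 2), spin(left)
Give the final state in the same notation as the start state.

(-1, 0) facing W

t0: (-3, -2) facing E
[1] after arc(left, 2): (-1, 0) facing N
[2] after spin(left): (-1, 0) facing W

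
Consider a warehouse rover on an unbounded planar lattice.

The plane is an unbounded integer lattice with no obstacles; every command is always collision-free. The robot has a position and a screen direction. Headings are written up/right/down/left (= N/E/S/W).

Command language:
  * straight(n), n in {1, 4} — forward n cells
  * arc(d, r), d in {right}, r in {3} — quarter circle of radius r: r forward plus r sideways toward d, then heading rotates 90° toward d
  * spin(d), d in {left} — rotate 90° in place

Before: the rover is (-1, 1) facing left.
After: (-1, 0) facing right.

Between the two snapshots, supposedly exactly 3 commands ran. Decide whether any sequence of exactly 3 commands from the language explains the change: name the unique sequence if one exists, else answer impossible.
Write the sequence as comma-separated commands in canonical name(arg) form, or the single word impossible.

spin(left), straight(1), spin(left)

key: position moved to (-1,0) AND the heading swung to E — translation plus rotation needed
from: (-1, 1) facing left
1. spin(left) → (-1, 1) facing down
2. straight(1) → (-1, 0) facing down
3. spin(left) → (-1, 0) facing right
uniquely the one of 64 3-step routes that fits.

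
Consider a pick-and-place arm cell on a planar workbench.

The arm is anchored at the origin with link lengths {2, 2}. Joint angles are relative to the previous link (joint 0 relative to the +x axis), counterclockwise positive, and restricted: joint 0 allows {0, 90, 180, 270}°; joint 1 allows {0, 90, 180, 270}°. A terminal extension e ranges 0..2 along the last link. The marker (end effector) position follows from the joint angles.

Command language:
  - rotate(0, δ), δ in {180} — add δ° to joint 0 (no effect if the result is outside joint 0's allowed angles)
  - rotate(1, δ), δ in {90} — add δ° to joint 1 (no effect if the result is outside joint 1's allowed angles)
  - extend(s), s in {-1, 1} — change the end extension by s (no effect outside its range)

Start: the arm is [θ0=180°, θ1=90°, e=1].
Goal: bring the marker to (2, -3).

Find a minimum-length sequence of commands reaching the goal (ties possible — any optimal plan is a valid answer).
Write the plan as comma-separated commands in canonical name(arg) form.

initial: [θ0=180°, θ1=90°, e=1]
1. rotate(1, 90) → [θ0=180°, θ1=180°, e=1]
2. rotate(1, 90) → [θ0=180°, θ1=270°, e=1]
3. rotate(0, 180) → [θ0=0°, θ1=270°, e=1]
minimal: 3 command(s), checked below 3.

rotate(1, 90), rotate(1, 90), rotate(0, 180)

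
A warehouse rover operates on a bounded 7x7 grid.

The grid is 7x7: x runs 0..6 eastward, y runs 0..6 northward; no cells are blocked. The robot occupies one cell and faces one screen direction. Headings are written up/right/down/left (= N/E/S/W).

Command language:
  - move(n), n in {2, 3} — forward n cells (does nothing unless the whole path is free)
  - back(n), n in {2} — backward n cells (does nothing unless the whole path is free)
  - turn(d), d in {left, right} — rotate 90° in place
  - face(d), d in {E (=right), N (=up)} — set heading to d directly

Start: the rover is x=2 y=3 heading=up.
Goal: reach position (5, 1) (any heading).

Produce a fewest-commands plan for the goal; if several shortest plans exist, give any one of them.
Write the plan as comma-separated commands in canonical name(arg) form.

back(2), face(E), move(3)

start: x=2 y=3 heading=up
1. back(2) → x=2 y=1 heading=up
2. face(E) → x=2 y=1 heading=right
3. move(3) → x=5 y=1 heading=right
shorter routes all fall short; 3 is best.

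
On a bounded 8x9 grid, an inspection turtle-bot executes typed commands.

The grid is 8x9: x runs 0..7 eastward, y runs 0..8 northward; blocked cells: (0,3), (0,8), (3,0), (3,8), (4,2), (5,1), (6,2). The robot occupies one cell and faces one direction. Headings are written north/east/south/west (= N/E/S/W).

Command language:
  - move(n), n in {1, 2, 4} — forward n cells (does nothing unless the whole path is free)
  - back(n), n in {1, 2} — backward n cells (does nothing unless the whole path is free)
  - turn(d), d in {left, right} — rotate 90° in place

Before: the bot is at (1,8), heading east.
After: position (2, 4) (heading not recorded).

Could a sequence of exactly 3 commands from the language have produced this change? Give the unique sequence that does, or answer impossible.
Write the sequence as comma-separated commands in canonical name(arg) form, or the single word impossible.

key: order matters: swapping move(1) and move(4) lands elsewhere
begin: at (1,8), heading east
1. move(1) → at (2,8), heading east
2. turn(right) → at (2,8), heading south
3. move(4) → at (2,4), heading south
no other 3-command option fits: unique.

move(1), turn(right), move(4)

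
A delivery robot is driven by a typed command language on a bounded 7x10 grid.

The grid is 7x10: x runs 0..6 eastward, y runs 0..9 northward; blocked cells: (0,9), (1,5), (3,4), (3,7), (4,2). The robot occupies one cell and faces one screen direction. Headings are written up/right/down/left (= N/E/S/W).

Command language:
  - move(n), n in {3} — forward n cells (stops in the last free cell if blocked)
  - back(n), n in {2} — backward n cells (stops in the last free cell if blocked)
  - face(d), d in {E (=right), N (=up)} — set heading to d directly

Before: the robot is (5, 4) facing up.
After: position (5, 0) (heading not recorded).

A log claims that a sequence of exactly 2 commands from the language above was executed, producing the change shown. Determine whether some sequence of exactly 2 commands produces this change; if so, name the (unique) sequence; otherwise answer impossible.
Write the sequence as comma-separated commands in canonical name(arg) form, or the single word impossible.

begin: (5, 4) facing up
1. back(2) → (5, 2) facing up
2. back(2) → (5, 0) facing up
all 16 alternatives checked — unique.

back(2), back(2)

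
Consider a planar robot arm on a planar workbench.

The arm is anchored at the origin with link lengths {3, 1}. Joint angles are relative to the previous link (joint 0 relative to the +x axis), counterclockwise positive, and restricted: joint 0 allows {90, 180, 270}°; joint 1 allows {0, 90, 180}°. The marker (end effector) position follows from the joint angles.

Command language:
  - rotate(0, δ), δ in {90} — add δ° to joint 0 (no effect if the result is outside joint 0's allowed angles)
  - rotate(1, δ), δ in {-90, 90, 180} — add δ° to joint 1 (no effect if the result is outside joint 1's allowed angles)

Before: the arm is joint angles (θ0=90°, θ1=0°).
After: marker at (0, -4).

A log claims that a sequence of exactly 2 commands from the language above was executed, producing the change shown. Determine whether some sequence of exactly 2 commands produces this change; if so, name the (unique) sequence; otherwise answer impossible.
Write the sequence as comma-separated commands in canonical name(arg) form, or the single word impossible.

rotate(0, 90), rotate(0, 90)

initial: joint angles (θ0=90°, θ1=0°)
[1] after rotate(0, 90): joint angles (θ0=180°, θ1=0°)
[2] after rotate(0, 90): joint angles (θ0=270°, θ1=0°)
all 16 alternatives checked — unique.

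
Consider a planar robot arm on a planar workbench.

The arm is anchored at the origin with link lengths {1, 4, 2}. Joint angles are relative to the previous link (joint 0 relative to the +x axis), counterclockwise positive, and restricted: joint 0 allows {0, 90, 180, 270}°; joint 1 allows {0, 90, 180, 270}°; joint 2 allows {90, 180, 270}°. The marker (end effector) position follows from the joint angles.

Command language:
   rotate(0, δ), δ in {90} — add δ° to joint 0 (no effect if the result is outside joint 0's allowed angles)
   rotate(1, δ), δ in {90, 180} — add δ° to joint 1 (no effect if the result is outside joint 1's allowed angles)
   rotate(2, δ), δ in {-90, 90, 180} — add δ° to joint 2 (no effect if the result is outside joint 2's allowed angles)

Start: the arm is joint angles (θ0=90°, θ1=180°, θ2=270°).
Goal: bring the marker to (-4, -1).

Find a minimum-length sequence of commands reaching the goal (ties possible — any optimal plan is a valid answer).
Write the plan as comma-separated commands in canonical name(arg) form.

rotate(1, 90), rotate(1, 180), rotate(2, 180)

initial: joint angles (θ0=90°, θ1=180°, θ2=270°)
step 1 (rotate(1, 90)): joint angles (θ0=90°, θ1=270°, θ2=270°)
step 2 (rotate(1, 180)): joint angles (θ0=90°, θ1=90°, θ2=270°)
step 3 (rotate(2, 180)): joint angles (θ0=90°, θ1=90°, θ2=90°)
no 2-step plan works, so 3 is optimal.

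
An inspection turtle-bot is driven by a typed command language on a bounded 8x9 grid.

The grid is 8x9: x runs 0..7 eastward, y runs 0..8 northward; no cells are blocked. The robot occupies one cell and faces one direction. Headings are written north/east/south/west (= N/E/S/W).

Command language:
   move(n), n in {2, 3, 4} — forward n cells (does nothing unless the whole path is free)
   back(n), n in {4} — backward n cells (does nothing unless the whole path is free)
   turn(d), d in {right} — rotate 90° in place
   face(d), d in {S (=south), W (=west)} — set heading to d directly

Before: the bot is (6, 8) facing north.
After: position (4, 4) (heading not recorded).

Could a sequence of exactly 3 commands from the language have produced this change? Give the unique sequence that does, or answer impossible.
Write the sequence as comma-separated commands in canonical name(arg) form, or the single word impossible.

back(4), face(W), move(2)

key: order matters: swapping back(4) and move(2) lands elsewhere
from: (6, 8) facing north
t=1 back(4) ⇒ (6, 4) facing north
t=2 face(W) ⇒ (6, 4) facing west
t=3 move(2) ⇒ (4, 4) facing west
no rival 3-sequence matches.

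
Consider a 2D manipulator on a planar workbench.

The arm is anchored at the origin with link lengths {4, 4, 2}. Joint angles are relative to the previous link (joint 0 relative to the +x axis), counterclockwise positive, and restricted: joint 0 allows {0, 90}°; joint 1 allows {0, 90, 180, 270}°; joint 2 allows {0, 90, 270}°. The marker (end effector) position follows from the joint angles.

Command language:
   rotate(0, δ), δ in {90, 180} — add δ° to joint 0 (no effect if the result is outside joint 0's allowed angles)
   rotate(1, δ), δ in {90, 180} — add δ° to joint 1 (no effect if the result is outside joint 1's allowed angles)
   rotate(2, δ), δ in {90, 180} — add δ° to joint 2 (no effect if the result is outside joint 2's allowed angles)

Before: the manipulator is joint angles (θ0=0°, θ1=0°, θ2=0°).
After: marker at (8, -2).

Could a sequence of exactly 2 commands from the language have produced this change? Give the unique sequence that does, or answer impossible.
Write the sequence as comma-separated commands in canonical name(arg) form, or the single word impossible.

key: order matters: swapping rotate(2, 90) and rotate(2, 180) lands elsewhere
initial: joint angles (θ0=0°, θ1=0°, θ2=0°)
[1] after rotate(2, 90): joint angles (θ0=0°, θ1=0°, θ2=90°)
[2] after rotate(2, 180): joint angles (θ0=0°, θ1=0°, θ2=270°)
all 36 alternatives checked — unique.

rotate(2, 90), rotate(2, 180)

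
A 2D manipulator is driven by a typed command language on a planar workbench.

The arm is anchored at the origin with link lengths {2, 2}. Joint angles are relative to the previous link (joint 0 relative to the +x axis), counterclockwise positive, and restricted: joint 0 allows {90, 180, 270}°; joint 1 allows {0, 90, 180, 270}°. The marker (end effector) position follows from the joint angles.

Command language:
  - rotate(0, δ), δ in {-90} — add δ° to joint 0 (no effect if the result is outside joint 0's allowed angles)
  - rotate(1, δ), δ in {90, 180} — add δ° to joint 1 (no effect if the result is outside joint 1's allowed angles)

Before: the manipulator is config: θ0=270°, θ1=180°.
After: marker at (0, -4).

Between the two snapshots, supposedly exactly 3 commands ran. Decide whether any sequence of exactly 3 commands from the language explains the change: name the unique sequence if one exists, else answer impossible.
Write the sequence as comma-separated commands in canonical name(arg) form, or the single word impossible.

initial: config: θ0=270°, θ1=180°
t=1 rotate(1, 180) ⇒ config: θ0=270°, θ1=0°
t=2 rotate(1, 180) ⇒ config: θ0=270°, θ1=180°
t=3 rotate(1, 180) ⇒ config: θ0=270°, θ1=0°
uniquely the one of 27 3-step routes that fits.

rotate(1, 180), rotate(1, 180), rotate(1, 180)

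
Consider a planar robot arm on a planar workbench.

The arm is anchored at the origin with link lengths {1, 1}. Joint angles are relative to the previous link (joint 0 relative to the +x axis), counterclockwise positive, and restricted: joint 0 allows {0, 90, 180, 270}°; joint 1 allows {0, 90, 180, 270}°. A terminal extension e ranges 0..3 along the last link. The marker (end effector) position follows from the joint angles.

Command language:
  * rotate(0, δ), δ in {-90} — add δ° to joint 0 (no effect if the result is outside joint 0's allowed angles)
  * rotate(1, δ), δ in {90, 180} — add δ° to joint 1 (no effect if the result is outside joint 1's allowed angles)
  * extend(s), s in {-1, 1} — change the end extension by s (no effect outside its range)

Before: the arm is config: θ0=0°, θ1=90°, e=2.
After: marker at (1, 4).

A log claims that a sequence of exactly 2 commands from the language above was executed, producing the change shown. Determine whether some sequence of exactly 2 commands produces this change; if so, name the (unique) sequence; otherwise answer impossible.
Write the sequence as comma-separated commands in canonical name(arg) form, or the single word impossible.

start: config: θ0=0°, θ1=90°, e=2
step 1 (extend(1)): config: θ0=0°, θ1=90°, e=3
step 2 (extend(1)): config: θ0=0°, θ1=90°, e=3
all 25 alternatives checked — unique.

extend(1), extend(1)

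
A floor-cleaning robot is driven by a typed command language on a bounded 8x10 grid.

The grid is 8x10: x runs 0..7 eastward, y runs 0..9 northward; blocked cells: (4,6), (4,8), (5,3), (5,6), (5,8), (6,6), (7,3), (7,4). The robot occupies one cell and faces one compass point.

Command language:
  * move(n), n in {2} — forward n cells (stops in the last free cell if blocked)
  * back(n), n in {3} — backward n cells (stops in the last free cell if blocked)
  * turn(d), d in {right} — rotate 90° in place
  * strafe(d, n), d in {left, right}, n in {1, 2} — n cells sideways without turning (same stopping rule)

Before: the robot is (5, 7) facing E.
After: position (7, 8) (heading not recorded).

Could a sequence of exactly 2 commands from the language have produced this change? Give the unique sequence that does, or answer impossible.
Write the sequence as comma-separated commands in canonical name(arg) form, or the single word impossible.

move(2), strafe(left, 1)

key: order matters: swapping move(2) and strafe(left, 1) lands elsewhere
start: (5, 7) facing E
1. move(2) → (7, 7) facing E
2. strafe(left, 1) → (7, 8) facing E
no rival 2-sequence matches.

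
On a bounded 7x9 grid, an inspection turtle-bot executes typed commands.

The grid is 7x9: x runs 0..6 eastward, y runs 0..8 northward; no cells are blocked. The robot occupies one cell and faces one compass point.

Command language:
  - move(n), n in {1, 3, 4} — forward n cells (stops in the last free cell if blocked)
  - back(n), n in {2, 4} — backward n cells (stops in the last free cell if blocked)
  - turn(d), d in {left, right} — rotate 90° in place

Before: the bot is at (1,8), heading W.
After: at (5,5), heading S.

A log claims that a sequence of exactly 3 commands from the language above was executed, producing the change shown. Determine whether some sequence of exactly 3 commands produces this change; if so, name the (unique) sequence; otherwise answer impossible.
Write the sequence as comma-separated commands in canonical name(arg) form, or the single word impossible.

back(4), turn(left), move(3)

key: running move(3) before back(4) would end elsewhere — order is forced
start: at (1,8), heading W
step 1 (back(4)): at (5,8), heading W
step 2 (turn(left)): at (5,8), heading S
step 3 (move(3)): at (5,5), heading S
all 343 alternatives checked — unique.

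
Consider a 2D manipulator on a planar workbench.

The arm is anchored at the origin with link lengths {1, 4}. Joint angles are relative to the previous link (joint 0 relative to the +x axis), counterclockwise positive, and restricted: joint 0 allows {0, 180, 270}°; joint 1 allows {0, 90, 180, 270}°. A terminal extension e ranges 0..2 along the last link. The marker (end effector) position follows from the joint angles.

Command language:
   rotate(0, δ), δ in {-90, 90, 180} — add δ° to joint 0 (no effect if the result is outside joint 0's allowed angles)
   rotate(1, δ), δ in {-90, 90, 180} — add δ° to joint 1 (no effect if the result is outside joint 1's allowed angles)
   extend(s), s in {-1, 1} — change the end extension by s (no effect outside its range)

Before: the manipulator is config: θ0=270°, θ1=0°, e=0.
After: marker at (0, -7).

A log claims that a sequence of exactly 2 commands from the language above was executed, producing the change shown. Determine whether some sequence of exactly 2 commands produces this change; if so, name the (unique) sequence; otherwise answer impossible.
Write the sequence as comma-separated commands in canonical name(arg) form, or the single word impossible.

extend(1), extend(1)

begin: config: θ0=270°, θ1=0°, e=0
[1] after extend(1): config: θ0=270°, θ1=0°, e=1
[2] after extend(1): config: θ0=270°, θ1=0°, e=2
all 64 alternatives checked — unique.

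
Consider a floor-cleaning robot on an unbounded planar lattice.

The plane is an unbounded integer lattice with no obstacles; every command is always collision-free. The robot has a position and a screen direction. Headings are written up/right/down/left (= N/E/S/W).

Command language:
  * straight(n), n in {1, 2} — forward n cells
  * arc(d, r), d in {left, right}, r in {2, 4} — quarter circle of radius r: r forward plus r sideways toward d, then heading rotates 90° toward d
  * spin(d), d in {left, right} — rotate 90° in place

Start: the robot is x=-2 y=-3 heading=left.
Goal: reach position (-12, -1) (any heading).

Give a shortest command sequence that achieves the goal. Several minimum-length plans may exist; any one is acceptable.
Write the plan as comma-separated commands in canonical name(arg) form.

initial: x=-2 y=-3 heading=left
1. arc(right, 4) → x=-6 y=1 heading=up
2. arc(left, 2) → x=-8 y=3 heading=left
3. arc(left, 4) → x=-12 y=-1 heading=down
shorter routes all fall short; 3 is best.

arc(right, 4), arc(left, 2), arc(left, 4)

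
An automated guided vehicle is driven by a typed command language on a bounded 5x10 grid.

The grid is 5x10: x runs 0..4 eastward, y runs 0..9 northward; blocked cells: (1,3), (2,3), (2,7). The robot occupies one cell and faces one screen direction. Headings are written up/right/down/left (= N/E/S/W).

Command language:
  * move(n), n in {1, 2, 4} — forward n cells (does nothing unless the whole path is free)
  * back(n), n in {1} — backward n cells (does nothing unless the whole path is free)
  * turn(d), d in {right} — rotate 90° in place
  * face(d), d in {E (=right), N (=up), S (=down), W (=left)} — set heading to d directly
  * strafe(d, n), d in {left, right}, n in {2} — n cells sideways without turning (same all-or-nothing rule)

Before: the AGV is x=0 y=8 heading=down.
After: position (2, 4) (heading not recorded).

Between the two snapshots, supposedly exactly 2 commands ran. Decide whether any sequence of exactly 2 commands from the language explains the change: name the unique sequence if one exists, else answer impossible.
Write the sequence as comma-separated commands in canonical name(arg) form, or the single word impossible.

key: running strafe(left, 2) before move(4) would end elsewhere — order is forced
from: x=0 y=8 heading=down
t=1 move(4) ⇒ x=0 y=4 heading=down
t=2 strafe(left, 2) ⇒ x=2 y=4 heading=down
uniquely the one of 121 2-step routes that fits.

move(4), strafe(left, 2)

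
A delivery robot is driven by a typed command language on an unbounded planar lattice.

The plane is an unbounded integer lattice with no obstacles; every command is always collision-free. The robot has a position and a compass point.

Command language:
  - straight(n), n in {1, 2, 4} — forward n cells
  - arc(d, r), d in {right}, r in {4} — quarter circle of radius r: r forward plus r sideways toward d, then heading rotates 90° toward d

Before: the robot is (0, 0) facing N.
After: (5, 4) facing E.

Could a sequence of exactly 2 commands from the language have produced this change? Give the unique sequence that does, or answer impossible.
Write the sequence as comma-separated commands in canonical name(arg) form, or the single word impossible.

key: position moved to (5,4) AND the heading swung to E — translation plus rotation needed
from: (0, 0) facing N
1. arc(right, 4) → (4, 4) facing E
2. straight(1) → (5, 4) facing E
no rival 2-sequence matches.

arc(right, 4), straight(1)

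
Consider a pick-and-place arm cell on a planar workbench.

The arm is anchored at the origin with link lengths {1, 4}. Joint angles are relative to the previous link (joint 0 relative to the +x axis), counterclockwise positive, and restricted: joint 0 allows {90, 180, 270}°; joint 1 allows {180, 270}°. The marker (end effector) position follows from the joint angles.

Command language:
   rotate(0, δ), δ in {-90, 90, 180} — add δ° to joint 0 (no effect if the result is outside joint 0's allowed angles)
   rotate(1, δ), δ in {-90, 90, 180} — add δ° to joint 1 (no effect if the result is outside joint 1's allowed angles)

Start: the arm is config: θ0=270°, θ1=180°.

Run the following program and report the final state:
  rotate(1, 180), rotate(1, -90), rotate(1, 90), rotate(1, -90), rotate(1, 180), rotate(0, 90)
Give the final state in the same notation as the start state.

t0: config: θ0=270°, θ1=180°
t=1 rotate(1, 180) ⇒ config: θ0=270°, θ1=180°
t=2 rotate(1, -90) ⇒ config: θ0=270°, θ1=180°
t=3 rotate(1, 90) ⇒ config: θ0=270°, θ1=270°
t=4 rotate(1, -90) ⇒ config: θ0=270°, θ1=180°
t=5 rotate(1, 180) ⇒ config: θ0=270°, θ1=180°
t=6 rotate(0, 90) ⇒ config: θ0=270°, θ1=180°

config: θ0=270°, θ1=180°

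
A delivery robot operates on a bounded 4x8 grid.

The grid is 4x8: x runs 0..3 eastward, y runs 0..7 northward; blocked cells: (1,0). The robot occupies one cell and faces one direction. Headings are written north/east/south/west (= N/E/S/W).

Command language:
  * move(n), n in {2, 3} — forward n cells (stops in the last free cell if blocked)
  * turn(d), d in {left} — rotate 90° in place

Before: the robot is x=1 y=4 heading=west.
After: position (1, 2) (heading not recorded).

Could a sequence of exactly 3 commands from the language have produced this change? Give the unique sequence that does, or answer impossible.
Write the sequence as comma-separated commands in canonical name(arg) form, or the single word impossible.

start: x=1 y=4 heading=west
step 1 (turn(left)): x=1 y=4 heading=south
step 2 (move(2)): x=1 y=2 heading=south
step 3 (turn(left)): x=1 y=2 heading=east
no other 3-command option fits: unique.

turn(left), move(2), turn(left)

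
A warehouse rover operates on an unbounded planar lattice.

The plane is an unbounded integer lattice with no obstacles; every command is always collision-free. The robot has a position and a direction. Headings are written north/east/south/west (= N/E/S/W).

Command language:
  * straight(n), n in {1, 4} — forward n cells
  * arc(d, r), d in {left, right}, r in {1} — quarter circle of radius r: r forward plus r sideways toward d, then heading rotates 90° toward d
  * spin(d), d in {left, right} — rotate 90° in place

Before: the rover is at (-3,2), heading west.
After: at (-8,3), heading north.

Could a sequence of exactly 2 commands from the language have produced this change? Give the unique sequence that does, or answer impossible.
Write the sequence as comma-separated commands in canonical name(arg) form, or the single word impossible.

straight(4), arc(right, 1)

key: order matters: swapping straight(4) and arc(right, 1) lands elsewhere
initial: at (-3,2), heading west
[1] after straight(4): at (-7,2), heading west
[2] after arc(right, 1): at (-8,3), heading north
no rival 2-sequence matches.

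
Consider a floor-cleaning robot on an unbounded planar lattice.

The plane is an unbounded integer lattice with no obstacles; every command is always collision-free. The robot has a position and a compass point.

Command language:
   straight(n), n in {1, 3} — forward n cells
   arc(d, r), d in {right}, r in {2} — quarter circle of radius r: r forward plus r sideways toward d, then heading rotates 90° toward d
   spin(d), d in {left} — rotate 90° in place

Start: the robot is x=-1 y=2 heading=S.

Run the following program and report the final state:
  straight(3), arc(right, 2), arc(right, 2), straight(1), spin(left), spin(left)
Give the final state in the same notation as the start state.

x=-5 y=0 heading=S

from: x=-1 y=2 heading=S
[1] after straight(3): x=-1 y=-1 heading=S
[2] after arc(right, 2): x=-3 y=-3 heading=W
[3] after arc(right, 2): x=-5 y=-1 heading=N
[4] after straight(1): x=-5 y=0 heading=N
[5] after spin(left): x=-5 y=0 heading=W
[6] after spin(left): x=-5 y=0 heading=S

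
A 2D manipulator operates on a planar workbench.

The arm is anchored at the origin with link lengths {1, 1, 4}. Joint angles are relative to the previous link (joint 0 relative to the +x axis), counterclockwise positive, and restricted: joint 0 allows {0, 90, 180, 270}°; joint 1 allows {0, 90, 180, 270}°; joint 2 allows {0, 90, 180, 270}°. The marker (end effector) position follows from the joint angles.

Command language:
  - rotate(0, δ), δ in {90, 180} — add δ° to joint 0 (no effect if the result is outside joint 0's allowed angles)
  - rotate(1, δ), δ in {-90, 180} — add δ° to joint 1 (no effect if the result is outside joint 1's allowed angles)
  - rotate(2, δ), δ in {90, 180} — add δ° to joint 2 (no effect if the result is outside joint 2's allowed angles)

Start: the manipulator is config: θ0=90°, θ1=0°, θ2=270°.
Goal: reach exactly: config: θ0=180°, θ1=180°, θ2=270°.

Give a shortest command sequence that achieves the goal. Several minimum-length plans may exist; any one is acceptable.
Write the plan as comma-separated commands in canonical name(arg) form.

t0: config: θ0=90°, θ1=0°, θ2=270°
1. rotate(1, 180) → config: θ0=90°, θ1=180°, θ2=270°
2. rotate(0, 90) → config: θ0=180°, θ1=180°, θ2=270°
minimal: 2 command(s), checked below 2.

rotate(1, 180), rotate(0, 90)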